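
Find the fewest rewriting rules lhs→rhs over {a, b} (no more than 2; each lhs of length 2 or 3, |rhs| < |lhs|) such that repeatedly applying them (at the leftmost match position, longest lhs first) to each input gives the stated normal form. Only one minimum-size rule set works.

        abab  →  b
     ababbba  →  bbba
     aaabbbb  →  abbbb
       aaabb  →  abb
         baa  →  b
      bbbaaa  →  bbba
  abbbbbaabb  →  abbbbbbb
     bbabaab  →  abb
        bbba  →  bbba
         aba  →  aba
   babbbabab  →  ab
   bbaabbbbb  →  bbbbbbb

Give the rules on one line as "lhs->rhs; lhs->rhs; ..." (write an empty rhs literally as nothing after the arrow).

  | abab => aab => b
  | ababbba => aabbba => bbba
  | aaabbbb => abbbb
  | aaabb => abb

aa->; bab->ab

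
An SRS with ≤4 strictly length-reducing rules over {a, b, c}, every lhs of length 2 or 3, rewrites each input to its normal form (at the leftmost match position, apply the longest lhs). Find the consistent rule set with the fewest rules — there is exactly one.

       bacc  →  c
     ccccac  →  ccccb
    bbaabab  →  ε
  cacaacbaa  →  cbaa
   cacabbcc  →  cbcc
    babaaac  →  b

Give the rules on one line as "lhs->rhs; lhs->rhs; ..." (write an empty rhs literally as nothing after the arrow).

ab->b; ac->b; bb->

  | bacc => bbc => c
  | ccccac => ccccb
  | bbaabab => aabab => abab => bab => bb => ε
  | cacaacbaa => cbaacbaa => cbabbaa => cbbbaa => cbaa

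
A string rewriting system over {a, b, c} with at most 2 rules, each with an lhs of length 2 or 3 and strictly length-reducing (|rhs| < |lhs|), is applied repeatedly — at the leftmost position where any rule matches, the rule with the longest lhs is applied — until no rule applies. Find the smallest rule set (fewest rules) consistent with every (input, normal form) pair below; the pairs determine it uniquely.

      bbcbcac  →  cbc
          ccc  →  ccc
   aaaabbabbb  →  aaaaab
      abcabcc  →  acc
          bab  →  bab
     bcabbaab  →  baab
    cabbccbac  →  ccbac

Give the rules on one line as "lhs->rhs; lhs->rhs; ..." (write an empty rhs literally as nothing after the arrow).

  | bbcbcac => cbcac => cbc
  | ccc
  | aaaabbabbb => aaaaabbb => aaaaab
  | abcabcc => abbcc => acc

bb->; ca->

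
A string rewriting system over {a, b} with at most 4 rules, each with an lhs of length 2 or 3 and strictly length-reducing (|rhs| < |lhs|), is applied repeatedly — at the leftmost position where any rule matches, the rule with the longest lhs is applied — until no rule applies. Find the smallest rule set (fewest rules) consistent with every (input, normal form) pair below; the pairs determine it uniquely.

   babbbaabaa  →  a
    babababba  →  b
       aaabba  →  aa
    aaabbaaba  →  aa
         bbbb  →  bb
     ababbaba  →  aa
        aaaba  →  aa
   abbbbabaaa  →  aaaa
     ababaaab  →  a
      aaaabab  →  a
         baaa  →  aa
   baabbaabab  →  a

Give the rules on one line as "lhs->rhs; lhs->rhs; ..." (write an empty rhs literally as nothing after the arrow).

aab->ab; ab->a; ba->; bbb->bb

  | babbbaabaa => bbbaabaa => bbaabaa => babaa => baa => a
  | babababba => bababba => babba => bba => b
  | aaabba => aabba => abba => aba => aa
  | aaabbaaba => aabbaaba => abbaaba => abaaba => aaaba => aaba => aba => aa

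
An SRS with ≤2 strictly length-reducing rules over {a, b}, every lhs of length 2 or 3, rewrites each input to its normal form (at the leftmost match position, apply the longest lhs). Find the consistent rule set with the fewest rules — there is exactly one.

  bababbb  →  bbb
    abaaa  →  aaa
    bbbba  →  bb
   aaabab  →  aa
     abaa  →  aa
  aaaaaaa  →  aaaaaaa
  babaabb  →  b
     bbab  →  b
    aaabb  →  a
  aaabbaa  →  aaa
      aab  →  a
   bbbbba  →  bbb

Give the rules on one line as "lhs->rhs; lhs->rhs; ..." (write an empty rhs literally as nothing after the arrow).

ab->; bba->

  | bababbb => babbb => bbb
  | abaaa => aaa
  | bbbba => bb
  | aaabab => aaab => aa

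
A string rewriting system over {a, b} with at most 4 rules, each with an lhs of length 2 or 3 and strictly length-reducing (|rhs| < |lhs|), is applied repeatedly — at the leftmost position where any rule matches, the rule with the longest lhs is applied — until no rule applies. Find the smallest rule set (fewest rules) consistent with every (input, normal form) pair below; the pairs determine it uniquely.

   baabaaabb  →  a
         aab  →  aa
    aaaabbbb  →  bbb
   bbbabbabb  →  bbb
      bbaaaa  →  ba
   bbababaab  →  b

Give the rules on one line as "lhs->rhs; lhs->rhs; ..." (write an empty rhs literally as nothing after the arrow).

  | baabaaabb => baaaaabb => bbaaabb => aabb => ab => a
  | aab => aa
  | aaaabbbb => baabbbb => babbb => bbb
  | bbbabbabb => bbbabb => bbb

aaa->ba; ab->a; abb->b; bba->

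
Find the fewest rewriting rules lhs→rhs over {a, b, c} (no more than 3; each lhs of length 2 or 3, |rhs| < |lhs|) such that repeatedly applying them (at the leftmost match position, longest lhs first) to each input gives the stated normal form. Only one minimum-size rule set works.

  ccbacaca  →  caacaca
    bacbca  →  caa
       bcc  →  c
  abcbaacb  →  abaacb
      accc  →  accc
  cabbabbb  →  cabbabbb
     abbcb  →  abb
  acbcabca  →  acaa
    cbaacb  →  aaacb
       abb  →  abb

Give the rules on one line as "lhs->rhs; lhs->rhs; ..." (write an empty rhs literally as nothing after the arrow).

bac->ca; bc->; cba->aa

  | ccbacaca => caacaca
  | bacbca => cabca => caa
  | bcc => c
  | abcbaacb => abaacb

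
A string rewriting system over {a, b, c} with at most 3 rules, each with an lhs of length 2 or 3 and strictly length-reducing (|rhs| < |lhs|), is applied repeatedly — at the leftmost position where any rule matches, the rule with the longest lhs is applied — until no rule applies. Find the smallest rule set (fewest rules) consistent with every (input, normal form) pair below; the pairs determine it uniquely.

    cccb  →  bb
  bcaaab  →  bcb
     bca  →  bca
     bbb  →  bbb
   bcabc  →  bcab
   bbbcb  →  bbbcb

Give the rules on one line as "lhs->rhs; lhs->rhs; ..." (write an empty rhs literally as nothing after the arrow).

  | cccb => bb
  | bcaaab => bcb
  | bca
  | bbb

aaa->; abc->ab; ccc->b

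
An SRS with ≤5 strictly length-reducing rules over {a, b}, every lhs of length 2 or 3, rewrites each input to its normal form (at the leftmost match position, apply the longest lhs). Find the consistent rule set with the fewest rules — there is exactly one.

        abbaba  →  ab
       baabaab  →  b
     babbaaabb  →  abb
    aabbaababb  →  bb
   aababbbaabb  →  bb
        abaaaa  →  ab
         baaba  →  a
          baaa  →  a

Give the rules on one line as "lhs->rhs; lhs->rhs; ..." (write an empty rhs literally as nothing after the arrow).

  | abbaba => abba => aba => ab
  | baabaab => aabaab => baab => aab => b
  | babbaaabb => bbaaabb => baaabb => aaabb => abb
  | aabbaababb => bbaababb => baababb => aababb => babb => bb

aa->; aba->ab; ba->a; bab->b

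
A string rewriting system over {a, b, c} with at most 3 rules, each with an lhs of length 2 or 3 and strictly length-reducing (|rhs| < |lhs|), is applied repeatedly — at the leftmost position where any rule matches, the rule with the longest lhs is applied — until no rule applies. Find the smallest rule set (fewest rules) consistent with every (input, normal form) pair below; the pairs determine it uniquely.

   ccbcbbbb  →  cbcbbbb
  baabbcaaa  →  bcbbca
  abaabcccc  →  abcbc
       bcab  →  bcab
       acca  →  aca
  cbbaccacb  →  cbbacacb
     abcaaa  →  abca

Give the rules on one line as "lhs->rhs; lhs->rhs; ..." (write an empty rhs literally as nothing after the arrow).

aa->c; cc->c

  | ccbcbbbb => cbcbbbb
  | baabbcaaa => bcbbcaaa => bcbbcca => bcbbca
  | abaabcccc => abcbcccc => abcbccc => abcbcc => abcbc
  | bcab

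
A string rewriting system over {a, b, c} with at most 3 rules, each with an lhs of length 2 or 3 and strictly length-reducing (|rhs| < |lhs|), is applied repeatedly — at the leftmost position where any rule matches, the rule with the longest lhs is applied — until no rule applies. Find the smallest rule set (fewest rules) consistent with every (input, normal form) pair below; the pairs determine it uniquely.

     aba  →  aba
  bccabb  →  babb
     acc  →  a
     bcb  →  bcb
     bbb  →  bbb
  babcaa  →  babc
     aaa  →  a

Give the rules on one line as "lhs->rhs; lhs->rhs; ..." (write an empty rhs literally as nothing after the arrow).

aa->; cc->

  | aba
  | bccabb => babb
  | acc => a
  | bcb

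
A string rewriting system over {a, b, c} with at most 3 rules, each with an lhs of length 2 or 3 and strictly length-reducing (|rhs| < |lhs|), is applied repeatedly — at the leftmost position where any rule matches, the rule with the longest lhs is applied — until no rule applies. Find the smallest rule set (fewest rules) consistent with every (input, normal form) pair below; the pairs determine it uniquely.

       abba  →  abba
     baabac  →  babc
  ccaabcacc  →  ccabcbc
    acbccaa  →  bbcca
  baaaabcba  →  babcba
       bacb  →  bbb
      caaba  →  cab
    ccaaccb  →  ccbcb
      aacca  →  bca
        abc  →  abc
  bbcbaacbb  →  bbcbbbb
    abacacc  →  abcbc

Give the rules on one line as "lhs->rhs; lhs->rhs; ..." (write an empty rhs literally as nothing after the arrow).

aa->a; aba->ab; ac->b

  | abba
  | baabac => babac => babc
  | ccaabcacc => ccabcacc => ccabcbc
  | acbccaa => bbccaa => bbcca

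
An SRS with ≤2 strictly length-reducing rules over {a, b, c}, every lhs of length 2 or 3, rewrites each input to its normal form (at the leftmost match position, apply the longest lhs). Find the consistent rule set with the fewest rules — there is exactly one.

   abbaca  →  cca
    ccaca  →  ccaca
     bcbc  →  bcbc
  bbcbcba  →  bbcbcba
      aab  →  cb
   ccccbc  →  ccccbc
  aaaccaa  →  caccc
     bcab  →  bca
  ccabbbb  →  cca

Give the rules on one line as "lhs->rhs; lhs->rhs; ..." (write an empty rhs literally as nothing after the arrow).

  | abbaca => abaca => aaca => cca
  | ccaca
  | bcbc
  | bbcbcba

aa->c; ab->a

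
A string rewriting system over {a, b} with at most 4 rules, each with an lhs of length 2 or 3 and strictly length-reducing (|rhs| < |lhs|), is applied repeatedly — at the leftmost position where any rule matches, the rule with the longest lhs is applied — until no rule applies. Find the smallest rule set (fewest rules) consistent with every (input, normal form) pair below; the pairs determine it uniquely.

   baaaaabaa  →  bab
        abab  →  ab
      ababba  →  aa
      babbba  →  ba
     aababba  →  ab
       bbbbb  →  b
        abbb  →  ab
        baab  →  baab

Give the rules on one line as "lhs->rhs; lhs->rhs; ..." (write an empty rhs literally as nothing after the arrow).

  | baaaaabaa => babaabaa => baabaa => baaa => bab
  | abab => ab
  | ababba => abba => aa
  | babbba => baba => ba

aaa->ab; aba->a; bb->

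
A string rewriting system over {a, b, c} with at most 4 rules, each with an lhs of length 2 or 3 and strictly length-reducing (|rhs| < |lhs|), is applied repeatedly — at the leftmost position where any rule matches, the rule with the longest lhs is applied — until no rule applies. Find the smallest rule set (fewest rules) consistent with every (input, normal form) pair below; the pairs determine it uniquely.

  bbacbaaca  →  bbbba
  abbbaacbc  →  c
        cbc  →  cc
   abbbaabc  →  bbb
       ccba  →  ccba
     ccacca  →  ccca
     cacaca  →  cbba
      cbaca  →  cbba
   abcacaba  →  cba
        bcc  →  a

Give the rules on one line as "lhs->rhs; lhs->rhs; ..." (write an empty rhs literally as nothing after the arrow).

ab->; ac->b; bc->c; bcc->a

  | bbacbaaca => bbbbaaca => bbbbaba => bbbba
  | abbbaacbc => bbaacbc => bbabbc => bbbc => bbc => bc => c
  | cbc => cc
  | abbbaabc => bbaabc => bbac => bbb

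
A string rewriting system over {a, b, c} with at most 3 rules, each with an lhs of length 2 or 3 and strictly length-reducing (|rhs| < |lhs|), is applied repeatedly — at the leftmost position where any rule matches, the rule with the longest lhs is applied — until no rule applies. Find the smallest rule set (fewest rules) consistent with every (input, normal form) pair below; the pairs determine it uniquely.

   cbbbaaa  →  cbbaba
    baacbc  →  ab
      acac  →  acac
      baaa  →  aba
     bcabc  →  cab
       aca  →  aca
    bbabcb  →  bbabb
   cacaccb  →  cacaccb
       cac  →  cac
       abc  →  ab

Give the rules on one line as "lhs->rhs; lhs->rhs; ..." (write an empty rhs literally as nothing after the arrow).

abc->ab; baa->ab; bc->c

  | cbbbaaa => cbbaba
  | baacbc => abcbc => abbc => abc => ab
  | acac
  | baaa => aba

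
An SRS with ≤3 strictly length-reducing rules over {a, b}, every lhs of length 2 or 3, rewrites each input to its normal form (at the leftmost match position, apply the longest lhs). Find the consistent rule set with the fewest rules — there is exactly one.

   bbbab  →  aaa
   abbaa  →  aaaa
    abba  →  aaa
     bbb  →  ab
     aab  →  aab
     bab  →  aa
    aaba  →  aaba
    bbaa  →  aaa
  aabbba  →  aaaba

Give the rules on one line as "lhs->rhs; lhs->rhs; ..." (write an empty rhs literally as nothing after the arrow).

bab->aa; bb->a

  | bbbab => abab => aaa
  | abbaa => aaaa
  | abba => aaa
  | bbb => ab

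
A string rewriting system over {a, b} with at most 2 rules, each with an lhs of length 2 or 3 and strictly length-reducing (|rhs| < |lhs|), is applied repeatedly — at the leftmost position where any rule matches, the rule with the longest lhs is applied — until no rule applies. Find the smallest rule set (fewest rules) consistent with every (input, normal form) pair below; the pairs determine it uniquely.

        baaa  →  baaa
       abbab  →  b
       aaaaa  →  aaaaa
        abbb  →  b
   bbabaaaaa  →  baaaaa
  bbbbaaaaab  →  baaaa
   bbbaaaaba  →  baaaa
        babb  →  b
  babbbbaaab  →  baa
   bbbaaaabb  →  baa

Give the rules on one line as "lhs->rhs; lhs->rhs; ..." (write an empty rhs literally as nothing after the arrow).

  | baaa
  | abbab => bab => b
  | aaaaa
  | abbb => bb => b

ab->; bb->b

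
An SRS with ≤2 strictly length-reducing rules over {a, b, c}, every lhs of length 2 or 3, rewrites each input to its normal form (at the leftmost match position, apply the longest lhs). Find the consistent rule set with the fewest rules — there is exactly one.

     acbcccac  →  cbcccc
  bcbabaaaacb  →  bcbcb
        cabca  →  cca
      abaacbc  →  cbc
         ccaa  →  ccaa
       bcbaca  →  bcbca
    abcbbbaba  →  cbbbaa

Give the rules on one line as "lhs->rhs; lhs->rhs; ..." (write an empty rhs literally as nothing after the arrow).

ab->a; ac->c

  | acbcccac => cbcccac => cbcccc
  | bcbabaaaacb => bcbaaaaacb => bcbaaaacb => bcbaaacb => bcbaacb => bcbacb => bcbcb
  | cabca => caca => cca
  | abaacbc => aaacbc => aacbc => acbc => cbc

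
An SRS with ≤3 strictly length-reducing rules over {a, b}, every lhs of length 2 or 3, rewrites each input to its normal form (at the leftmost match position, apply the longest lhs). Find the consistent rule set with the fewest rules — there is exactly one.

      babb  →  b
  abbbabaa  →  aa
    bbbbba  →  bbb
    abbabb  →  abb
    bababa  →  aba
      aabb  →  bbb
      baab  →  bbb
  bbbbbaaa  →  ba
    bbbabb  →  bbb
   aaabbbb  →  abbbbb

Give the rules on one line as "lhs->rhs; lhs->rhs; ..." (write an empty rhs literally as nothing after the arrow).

  | babb => b
  | abbbabaa => abbaa => aa
  | bbbbba => bbb
  | abbabb => abb

aab->bb; bab->; bba->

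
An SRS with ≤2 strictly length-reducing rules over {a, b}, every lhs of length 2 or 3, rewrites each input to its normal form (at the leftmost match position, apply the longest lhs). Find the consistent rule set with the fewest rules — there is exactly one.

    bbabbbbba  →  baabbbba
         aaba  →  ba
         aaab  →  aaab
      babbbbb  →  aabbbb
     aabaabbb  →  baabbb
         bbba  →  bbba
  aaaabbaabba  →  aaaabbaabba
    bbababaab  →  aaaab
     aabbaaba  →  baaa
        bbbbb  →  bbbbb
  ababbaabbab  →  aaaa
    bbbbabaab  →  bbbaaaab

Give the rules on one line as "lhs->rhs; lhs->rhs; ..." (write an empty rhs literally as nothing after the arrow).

  | bbabbbbba => baabbbba
  | aaba => aba => ba
  | aaab
  | babbbbb => aabbbb

aba->ba; bab->aa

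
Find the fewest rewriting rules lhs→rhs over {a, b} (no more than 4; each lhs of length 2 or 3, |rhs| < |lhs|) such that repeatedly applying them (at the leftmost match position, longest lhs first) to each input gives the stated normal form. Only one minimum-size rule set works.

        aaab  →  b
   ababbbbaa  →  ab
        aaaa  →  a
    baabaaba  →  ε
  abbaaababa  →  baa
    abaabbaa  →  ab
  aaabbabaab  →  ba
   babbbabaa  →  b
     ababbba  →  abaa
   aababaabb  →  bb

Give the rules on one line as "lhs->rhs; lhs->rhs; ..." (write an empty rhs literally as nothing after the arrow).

  | aaab => b
  | ababbbbaa => ababbbaa => ababbaa => ababaa => abaaa => ab
  | aaaa => a
  | baabaaba => baaaba => bba => ε

aaa->; aab->a; bab->ba; bba->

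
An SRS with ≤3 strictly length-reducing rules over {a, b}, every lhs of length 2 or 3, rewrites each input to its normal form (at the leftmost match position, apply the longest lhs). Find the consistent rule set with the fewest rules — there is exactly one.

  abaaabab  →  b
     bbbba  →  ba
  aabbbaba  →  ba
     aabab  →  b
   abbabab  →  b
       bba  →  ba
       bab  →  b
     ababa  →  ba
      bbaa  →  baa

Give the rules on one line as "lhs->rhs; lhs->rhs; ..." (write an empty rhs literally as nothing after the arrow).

ab->b; bb->b

  | abaaabab => baaabab => baabab => babab => bbab => bab => bb => b
  | bbbba => bbba => bba => ba
  | aabbbaba => abbbaba => bbbaba => bbaba => baba => bba => ba
  | aabab => abab => bab => bb => b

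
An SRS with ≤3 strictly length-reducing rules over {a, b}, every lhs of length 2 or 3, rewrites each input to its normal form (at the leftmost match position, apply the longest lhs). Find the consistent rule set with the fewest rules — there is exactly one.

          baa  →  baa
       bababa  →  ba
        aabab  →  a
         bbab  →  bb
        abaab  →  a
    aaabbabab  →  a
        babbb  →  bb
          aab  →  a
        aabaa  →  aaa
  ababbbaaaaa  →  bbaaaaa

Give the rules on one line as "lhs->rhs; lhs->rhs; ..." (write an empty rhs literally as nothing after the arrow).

ab->; bbb->bb

  | baa
  | bababa => baba => ba
  | aabab => aab => a
  | bbab => bb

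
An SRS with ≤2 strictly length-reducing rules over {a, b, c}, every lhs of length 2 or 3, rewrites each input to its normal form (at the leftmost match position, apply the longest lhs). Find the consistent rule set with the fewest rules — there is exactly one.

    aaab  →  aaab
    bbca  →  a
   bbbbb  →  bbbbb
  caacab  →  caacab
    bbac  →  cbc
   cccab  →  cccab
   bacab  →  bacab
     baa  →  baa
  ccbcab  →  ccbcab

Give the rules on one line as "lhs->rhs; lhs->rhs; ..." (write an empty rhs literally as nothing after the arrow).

  | aaab
  | bbca => a
  | bbbbb
  | caacab

bba->cb; bbc->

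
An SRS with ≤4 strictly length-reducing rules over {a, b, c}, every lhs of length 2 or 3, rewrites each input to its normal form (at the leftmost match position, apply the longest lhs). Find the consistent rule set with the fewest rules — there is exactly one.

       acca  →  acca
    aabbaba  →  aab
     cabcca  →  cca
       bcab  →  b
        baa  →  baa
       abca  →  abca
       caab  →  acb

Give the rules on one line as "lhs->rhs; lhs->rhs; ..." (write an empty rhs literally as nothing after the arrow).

  | acca
  | aabbaba => aabba => aab
  | cabcca => cca
  | bcab => b

bba->b; caa->ac; cab->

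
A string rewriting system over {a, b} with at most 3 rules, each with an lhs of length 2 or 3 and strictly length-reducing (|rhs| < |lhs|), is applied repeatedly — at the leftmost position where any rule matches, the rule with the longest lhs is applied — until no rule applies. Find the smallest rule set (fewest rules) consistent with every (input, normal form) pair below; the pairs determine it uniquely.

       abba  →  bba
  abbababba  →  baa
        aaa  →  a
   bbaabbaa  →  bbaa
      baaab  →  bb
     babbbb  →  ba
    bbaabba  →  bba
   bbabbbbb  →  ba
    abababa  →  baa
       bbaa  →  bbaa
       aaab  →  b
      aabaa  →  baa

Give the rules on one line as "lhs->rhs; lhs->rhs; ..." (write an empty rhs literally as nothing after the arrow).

  | abba => bba
  | abbababba => bbababba => bbbabba => baabba => babba => bbba => baa
  | aaa => a
  | bbaabbaa => bbabbaa => bbbbaa => babaa => bbaa

aaa->a; ab->b; bbb->ba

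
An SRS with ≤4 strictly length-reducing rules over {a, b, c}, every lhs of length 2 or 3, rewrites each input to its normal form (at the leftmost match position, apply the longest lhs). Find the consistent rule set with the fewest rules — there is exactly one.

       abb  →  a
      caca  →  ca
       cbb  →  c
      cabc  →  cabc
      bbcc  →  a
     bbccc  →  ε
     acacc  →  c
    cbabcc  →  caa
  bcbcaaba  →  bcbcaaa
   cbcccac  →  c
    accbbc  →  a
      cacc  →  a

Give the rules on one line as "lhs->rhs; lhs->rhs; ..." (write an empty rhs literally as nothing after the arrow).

  | abb => a
  | caca => ca
  | cbb => c
  | cabc

ac->; ba->a; bb->; cc->a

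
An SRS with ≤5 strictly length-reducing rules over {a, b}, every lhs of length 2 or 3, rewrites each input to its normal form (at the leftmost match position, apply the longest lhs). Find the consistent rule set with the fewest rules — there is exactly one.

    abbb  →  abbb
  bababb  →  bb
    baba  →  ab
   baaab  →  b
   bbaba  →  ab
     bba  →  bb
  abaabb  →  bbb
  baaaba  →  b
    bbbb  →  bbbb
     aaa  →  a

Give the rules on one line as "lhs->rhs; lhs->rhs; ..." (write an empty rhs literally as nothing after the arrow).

  | abbb
  | bababb => ababb => aabb => bb
  | baba => aba => ab
  | baaab => abab => aab => b

aa->; ba->b; baa->ab; bab->ab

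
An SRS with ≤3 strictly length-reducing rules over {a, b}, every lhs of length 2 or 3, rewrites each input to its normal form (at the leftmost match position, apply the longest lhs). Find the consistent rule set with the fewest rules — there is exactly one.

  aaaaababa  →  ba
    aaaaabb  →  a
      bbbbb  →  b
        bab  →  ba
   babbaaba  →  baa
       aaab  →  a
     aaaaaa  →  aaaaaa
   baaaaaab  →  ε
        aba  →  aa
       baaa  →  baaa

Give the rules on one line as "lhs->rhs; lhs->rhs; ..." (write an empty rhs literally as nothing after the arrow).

  | aaaaababa => aaababa => ababa => aaba => ba
  | aaaaabb => aaabb => abb => ab => a
  | bbbbb => bbb => b
  | bab => ba

aab->b; ab->a; bb->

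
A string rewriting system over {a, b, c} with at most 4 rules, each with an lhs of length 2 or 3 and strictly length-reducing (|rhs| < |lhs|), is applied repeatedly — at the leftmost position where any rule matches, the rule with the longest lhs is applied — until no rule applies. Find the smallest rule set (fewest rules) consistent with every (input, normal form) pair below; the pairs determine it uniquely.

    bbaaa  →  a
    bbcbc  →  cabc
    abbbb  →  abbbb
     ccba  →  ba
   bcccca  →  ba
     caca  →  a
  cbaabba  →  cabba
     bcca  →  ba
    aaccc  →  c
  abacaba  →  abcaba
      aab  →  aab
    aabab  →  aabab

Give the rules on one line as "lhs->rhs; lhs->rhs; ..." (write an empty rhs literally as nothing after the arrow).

ac->c; baa->a; bbc->ca; cc->

  | bbaaa => baa => a
  | bbcbc => cabc
  | abbbb
  | ccba => ba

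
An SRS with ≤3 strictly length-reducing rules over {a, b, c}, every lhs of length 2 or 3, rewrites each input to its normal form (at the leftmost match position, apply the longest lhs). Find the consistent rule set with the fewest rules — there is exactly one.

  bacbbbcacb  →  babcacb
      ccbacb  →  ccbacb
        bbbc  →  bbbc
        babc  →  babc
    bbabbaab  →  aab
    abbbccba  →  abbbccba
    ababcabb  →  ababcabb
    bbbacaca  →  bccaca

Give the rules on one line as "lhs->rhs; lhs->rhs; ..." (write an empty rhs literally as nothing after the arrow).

bba->c; cbb->

  | bacbbbcacb => babcacb
  | ccbacb
  | bbbc
  | babc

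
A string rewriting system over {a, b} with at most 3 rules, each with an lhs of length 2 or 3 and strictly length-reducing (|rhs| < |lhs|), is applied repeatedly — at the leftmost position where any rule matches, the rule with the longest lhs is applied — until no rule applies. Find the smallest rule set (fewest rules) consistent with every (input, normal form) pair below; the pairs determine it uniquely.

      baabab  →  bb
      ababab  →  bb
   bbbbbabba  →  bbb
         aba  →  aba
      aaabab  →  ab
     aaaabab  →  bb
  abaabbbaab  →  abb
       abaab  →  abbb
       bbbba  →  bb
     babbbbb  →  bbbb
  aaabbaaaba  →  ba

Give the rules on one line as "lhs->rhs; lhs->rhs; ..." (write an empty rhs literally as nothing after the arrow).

  | baabab => bbbab => bb
  | ababab => aab => bb
  | bbbbbabba => bbbbba => bbb
  | aba

aa->b; bab->; bba->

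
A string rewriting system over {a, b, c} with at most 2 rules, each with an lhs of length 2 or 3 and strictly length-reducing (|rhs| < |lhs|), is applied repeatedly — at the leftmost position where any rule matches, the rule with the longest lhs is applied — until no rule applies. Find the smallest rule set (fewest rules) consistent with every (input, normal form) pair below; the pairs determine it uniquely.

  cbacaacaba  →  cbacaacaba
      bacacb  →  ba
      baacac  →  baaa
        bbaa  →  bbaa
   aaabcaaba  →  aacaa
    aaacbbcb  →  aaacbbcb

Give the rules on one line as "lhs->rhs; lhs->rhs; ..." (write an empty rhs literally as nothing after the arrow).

  | cbacaacaba
  | bacacb => baab => ba
  | baacac => baaa
  | bbaa

aab->a; cac->a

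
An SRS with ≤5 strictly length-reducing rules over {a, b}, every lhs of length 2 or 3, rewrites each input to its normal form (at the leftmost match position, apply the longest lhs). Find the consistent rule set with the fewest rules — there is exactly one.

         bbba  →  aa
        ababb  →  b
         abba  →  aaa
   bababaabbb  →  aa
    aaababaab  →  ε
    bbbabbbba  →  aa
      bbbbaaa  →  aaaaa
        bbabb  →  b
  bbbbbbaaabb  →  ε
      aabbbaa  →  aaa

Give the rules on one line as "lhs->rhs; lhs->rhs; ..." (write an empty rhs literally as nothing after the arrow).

aab->; aba->aa; bab->; bb->a

  | bbba => aba => aa
  | ababb => aabb => b
  | abba => aaa
  | bababaabbb => abaabbb => aaabbb => abb => aa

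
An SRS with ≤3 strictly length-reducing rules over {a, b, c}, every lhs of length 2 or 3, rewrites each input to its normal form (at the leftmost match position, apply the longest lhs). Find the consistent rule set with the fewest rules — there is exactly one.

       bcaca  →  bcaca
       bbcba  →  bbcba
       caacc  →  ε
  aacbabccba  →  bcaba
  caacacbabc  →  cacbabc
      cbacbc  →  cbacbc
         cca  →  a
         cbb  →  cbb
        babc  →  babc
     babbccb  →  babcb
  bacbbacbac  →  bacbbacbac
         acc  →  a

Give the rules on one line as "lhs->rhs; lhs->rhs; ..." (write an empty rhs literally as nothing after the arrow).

  | bcaca
  | bbcba
  | caacc => cccc => cc => ε
  | aacbabccba => ccbabccba => babccba => baaaba => bcaba

aa->c; bcc->aa; cc->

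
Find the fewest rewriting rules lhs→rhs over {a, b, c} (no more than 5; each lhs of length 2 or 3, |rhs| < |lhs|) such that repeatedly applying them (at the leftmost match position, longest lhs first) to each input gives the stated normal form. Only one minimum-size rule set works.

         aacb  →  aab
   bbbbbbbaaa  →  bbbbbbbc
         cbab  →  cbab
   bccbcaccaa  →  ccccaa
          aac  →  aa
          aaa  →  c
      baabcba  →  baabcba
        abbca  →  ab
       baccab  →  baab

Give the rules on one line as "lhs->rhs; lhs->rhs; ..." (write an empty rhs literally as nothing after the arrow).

aaa->c; ac->a; bca->; bcc->cc

  | aacb => aab
  | bbbbbbbaaa => bbbbbbbc
  | cbab
  | bccbcaccaa => ccbcaccaa => ccccaa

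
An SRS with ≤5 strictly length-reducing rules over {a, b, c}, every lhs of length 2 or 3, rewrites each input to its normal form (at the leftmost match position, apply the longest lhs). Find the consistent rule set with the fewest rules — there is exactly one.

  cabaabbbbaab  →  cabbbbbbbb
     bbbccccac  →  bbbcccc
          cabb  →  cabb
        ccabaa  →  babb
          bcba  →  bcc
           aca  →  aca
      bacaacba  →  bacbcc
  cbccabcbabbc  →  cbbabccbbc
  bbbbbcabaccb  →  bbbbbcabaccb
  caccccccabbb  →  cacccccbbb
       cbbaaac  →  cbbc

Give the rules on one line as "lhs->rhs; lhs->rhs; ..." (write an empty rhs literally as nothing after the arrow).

aa->b; aaa->; cba->cc; cca->ba

  | cabaabbbbaab => cabbbbbbaab => cabbbbbbbb
  | bbbccccac => bbbccbac => bbbcccc
  | cabb
  | ccabaa => babaa => babb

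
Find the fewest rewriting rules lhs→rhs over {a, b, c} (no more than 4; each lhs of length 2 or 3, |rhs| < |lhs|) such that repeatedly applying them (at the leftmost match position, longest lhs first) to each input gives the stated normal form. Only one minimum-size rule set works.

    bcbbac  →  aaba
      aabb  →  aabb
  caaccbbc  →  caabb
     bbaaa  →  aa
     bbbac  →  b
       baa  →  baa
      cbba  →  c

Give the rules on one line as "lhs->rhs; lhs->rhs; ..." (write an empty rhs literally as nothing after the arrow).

ac->a; bba->; bc->b; bcb->aa

  | bcbbac => aabac => aaba
  | aabb
  | caaccbbc => caacbbc => caabbc => caabb
  | bbaaa => aa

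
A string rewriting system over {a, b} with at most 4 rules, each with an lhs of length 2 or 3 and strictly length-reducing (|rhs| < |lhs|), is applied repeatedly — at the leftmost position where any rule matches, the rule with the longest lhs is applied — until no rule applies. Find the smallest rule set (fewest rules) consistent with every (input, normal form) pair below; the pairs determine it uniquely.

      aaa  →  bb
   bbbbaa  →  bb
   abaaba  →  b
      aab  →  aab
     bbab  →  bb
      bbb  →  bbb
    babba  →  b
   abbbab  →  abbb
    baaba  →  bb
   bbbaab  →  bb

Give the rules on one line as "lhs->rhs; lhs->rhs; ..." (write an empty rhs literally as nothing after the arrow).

  | aaa => bb
  | bbbbaa => bbba => bb
  | abaaba => bbaba => bba => b
  | aab

aaa->bb; aba->bb; ba->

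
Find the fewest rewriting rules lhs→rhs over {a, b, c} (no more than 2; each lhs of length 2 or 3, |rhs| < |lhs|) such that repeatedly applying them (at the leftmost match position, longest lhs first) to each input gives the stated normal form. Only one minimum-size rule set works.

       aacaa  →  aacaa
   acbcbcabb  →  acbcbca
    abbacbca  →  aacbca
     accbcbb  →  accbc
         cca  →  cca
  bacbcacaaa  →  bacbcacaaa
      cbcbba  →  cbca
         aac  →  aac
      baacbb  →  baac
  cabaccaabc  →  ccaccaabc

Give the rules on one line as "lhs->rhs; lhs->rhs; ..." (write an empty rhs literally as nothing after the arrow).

aba->ca; bb->

  | aacaa
  | acbcbcabb => acbcbca
  | abbacbca => aacbca
  | accbcbb => accbc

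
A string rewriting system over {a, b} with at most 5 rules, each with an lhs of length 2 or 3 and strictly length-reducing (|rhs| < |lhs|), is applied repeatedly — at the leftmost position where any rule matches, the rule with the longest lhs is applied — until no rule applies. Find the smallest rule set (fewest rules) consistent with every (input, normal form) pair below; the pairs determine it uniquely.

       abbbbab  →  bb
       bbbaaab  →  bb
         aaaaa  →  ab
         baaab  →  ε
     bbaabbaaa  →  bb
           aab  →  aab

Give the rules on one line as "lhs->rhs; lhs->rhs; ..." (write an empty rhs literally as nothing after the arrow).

  | abbbbab => bbbab => bb
  | bbbaaab => bbbaab => bbbab => bb
  | aaaaa => abaa => aba => ab
  | baaab => baab => bab => ε

aaa->ab; abb->b; ba->b; bab->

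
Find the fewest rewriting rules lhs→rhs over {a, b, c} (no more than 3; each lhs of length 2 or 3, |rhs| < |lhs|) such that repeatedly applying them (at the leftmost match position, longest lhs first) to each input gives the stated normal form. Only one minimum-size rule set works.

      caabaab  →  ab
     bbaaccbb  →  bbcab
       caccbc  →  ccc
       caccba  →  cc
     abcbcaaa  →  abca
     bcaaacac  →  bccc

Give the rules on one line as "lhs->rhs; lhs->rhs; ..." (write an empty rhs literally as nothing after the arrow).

aa->; ac->c; cb->a

  | caabaab => cbaab => aaab => ab
  | bbaaccbb => bbccbb => bbcab
  | caccbc => cccbc => ccac => ccc
  | caccba => cccba => ccaa => cc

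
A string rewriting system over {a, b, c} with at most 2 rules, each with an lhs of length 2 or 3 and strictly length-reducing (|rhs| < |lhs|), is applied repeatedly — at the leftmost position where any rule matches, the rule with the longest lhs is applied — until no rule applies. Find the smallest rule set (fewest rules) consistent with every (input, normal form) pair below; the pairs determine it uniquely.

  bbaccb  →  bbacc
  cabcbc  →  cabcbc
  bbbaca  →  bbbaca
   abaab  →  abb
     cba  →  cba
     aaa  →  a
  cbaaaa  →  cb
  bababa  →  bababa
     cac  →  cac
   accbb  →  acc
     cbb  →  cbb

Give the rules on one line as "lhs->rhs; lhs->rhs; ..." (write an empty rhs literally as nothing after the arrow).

aa->; ccb->cc

  | bbaccb => bbacc
  | cabcbc
  | bbbaca
  | abaab => abb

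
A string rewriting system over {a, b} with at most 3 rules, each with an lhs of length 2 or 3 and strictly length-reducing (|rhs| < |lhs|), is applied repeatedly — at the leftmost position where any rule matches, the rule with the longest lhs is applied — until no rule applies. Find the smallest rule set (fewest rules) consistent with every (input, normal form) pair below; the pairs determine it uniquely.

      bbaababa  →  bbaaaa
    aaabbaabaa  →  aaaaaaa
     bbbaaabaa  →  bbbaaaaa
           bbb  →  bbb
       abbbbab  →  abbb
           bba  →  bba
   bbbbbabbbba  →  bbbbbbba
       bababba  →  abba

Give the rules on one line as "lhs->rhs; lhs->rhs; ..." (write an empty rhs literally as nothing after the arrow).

aab->aa; bab->

  | bbaababa => bbaaaba => bbaaaa
  | aaabbaabaa => aaabaabaa => aaaaabaa => aaaaaaa
  | bbbaaabaa => bbbaaaaa
  | bbb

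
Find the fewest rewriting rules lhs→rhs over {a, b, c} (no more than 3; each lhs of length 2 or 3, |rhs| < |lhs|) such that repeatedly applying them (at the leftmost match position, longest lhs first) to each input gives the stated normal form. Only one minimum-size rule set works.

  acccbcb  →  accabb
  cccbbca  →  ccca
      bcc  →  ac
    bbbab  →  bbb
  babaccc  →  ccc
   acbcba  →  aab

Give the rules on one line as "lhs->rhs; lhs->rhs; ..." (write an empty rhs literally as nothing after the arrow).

ba->; bc->a; cbc->ab

  | acccbcb => accabb
  | cccbbca => cccbaa => ccca
  | bcc => ac
  | bbbab => bbb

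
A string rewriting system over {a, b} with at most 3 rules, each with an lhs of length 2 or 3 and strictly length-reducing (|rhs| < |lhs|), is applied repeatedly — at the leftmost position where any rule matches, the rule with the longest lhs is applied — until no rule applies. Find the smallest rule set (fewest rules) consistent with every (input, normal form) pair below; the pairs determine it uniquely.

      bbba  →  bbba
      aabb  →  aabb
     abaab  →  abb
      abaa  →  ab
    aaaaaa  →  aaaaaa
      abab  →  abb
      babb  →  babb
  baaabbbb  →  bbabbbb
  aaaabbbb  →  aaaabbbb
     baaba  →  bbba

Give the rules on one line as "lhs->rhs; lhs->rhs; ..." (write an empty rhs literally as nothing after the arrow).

aba->ab; baa->bb

  | bbba
  | aabb
  | abaab => abab => abb
  | abaa => aba => ab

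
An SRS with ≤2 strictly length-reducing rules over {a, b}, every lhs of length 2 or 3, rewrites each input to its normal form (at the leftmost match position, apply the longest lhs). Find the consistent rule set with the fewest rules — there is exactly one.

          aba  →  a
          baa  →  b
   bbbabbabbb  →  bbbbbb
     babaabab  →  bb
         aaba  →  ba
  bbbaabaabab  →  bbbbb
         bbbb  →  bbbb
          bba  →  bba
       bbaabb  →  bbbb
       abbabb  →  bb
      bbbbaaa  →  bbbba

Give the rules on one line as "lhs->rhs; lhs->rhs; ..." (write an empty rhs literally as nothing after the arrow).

aa->; ab->

  | aba => a
  | baa => b
  | bbbabbabbb => bbbbabbb => bbbbbb
  | babaabab => baabab => bbab => bb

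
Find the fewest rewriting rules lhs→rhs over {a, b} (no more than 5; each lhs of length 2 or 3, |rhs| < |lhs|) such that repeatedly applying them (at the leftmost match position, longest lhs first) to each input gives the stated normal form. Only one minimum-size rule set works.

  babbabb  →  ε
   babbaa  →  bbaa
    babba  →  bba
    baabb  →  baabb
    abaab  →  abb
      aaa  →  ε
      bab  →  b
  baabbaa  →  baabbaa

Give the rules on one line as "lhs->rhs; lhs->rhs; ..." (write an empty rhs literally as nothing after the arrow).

  | babbabb => bbabb => bbb => ε
  | babbaa => bbaa
  | babba => bba
  | baabb

aaa->; aba->ab; bab->b; bbb->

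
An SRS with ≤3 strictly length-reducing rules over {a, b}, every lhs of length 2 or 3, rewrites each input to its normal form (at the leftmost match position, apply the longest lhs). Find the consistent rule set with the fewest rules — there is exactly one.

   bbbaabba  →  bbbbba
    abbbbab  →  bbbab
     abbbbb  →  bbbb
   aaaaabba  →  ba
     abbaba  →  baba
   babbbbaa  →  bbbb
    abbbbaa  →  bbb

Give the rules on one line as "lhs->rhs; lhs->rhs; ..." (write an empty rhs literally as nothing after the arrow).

aa->; abb->b

  | bbbaabba => bbbbba
  | abbbbab => bbbab
  | abbbbb => bbbb
  | aaaaabba => aaabba => abba => ba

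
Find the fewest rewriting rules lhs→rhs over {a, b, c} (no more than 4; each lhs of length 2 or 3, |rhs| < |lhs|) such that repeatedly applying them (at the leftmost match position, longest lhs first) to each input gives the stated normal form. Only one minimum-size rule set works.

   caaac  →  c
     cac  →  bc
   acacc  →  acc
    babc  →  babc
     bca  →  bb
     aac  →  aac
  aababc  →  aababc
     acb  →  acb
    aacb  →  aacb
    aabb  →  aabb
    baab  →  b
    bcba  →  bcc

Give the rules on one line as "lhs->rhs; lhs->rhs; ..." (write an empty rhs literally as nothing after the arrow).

  | caaac => baac => c
  | cac => bc
  | acacc => acc
  | babc

aca->a; baa->; ca->b; cba->cc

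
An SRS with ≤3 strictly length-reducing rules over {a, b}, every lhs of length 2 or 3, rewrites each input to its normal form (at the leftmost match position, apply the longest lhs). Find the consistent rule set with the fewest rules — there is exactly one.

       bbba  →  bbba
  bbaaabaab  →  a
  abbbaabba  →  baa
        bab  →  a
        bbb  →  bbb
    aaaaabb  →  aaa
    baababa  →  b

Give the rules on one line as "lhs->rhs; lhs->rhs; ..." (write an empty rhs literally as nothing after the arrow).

  | bbba
  | bbaaabaab => bbaabab => bbabb => bab => a
  | abbbaabba => bbaabba => bbaba => baa
  | bab => a

ab->; aba->b; bab->a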